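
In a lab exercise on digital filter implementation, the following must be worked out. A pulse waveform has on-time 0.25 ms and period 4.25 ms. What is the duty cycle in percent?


Duty cycle as a percentage:
DC = (t_on / T) * 100
   = (0.25 / 4.25) * 100
   = 0.058824 * 100
   = 5.88 %

5.88 %


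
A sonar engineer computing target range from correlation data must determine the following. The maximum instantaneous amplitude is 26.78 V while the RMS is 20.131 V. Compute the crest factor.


Crest factor is the ratio of peak to RMS:
CF = V_peak / V_rms
   = 26.78 / 20.131
   = 1.3303

1.3303


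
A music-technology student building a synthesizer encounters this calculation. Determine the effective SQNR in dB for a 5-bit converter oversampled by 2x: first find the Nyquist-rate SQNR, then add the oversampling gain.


Step 1 — baseline SQNR at Nyquist:
SQNR_base = 6.02*N + 1.76
          = 6.02*5 + 1.76
          = 31.86 dB

Step 2 — oversampling processing gain:
G = 10*log10(OSR) = 10*log10(2) = 3.01 dB

Step 3 — total:
SQNR_total = 31.86 + 3.01 = 34.87 dB

Base SQNR = 31.86 dB; oversampled SQNR = 34.87 dB


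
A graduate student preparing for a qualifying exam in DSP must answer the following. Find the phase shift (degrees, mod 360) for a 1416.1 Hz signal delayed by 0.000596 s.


Phase shift from frequency and time delay:
phi = 360 * f * t_delay
    = 360 * 1416.1 * 0.000596
    = 303.84 degrees
    mod 360 = 303.84 degrees

303.84 degrees


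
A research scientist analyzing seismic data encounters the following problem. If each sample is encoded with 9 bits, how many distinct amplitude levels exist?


Number of quantization levels = 2^N
= 2^9
= 512

512


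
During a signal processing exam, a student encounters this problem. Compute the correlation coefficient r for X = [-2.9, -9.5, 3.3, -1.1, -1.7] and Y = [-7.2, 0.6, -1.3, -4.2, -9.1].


Pearson correlation coefficient (population):
r = cov(X,Y) / (std(X) * std(Y))
Mean X = -2.38, Mean Y = -4.24
Cov(X,Y) = -3.8952
Std(X) = 4.131053, Std(Y) = 3.59032
r = -0.2626

-0.2626


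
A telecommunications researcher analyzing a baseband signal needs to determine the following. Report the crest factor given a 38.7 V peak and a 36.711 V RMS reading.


Crest factor is the ratio of peak to RMS:
CF = V_peak / V_rms
   = 38.7 / 36.711
   = 1.0542

1.0542


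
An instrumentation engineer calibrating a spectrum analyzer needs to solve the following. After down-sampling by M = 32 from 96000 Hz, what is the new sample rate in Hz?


Decimation reduces the sample rate:
fs_out = fs_in / M
       = 96000 / 32
       = 3000.0 Hz

3000.0 Hz


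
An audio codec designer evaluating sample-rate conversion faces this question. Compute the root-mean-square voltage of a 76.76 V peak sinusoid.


RMS voltage for a sinusoidal waveform:
V_rms = V_peak / sqrt(2)
      = 76.76 / 1.414214
      = 54.278 V

54.278 V


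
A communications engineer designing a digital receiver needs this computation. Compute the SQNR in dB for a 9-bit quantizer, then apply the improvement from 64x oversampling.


Step 1 — baseline SQNR at Nyquist:
SQNR_base = 6.02*N + 1.76
          = 6.02*9 + 1.76
          = 55.94 dB

Step 2 — oversampling processing gain:
G = 10*log10(OSR) = 10*log10(64) = 18.06 dB

Step 3 — total:
SQNR_total = 55.94 + 18.06 = 74.0 dB

Base SQNR = 55.94 dB; oversampled SQNR = 74.0 dB


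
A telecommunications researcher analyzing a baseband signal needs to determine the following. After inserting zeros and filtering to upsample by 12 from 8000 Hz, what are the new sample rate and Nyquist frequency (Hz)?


Step 1 — output sample rate after interpolation by L:
fs_out = L * fs_in = 12 * 8000 = 96000 Hz

Step 2 — Nyquist frequency of the output stream:
f_Nyq = fs_out / 2 = 96000 / 2 = 48000.0 Hz

fs_out = 96000 Hz; f_Nyquist = 48000.0 Hz


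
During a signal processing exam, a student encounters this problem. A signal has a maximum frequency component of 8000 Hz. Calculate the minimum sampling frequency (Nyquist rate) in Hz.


The Nyquist rate is twice the maximum frequency component.
fs_min = 2 * fmax
      = 2 * 8000
      = 16000 Hz

16000


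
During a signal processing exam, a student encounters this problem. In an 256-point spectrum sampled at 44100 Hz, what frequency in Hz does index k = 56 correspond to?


Frequency of DFT bin k:
f_k = k * fs / N
    = 56 * 44100 / 256
    = 2469600 / 256
    = 9646.875 Hz

9646.875 Hz


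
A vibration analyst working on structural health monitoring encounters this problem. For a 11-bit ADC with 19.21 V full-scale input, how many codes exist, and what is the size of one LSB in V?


Step 1 — number of quantization levels:
L = 2^N = 2^11 = 2048

Step 2 — LSB step size:
delta = Vfs / L
      = 19.21 / 2048
      = 0.00937988 V

Levels = 2048; step size = 0.00937988 V


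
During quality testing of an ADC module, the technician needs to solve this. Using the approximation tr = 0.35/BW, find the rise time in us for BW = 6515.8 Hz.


Rise time from bandwidth relationship:
tr = 0.35 / BW
   = 0.35 / 6515.8
   = 5.371558366e-05 s
   = 53.7156 us

53.7156 us


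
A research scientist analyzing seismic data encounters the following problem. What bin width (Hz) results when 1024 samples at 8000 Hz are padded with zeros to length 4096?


Frequency resolution after zero-padding:
N_padded = 1024 * 4 = 4096
df = fs / N_padded
   = 8000 / 4096
   = 1.9531 Hz

1.9531 Hz


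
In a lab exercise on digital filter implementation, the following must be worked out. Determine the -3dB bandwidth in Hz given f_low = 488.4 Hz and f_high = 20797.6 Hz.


Bandwidth is the difference of -3dB frequencies:
BW = f_high - f_low
   = 20797.6 - 488.4
   = 20309.2 Hz

20309.2 Hz


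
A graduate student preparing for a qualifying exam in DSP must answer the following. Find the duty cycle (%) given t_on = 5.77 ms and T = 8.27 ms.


Duty cycle as a percentage:
DC = (t_on / T) * 100
   = (5.77 / 8.27) * 100
   = 0.697703 * 100
   = 69.77 %

69.77 %


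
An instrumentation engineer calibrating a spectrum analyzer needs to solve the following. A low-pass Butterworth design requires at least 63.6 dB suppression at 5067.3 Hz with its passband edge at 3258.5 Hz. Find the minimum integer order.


Butterworth filter order formula:
n = log10(10^(A/10) - 1) / (2 * log10(f_stop/f_pass))
10^(63.6/10) - 1 = 2290866.6528
f_stop/f_pass = 5067.3 / 3258.5 = 1.5551
n = 16.5833 -> ceil = 17

17


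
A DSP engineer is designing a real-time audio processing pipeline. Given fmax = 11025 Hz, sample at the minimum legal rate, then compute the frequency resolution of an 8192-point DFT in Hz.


Step 1 — Nyquist sampling rate:
fs = 2 * fmax = 2 * 11025 = 22050 Hz

Step 2 — DFT bin spacing:
df = fs / N = 22050 / 8192 = 2.6917 Hz

2.6917 Hz


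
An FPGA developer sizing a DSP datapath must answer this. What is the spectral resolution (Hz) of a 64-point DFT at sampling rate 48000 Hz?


DFT frequency resolution:
df = fs / N
   = 48000 / 64
   = 750.0 Hz

750.0 Hz


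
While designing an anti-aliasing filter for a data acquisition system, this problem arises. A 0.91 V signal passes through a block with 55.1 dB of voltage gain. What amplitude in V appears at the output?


Output voltage from dB gain:
V_out = V_in * 10^(gain_dB / 20)
      = 0.91 * 10^(55.1 / 20)
      = 0.91 * 568.852931
      = 517.6562 V

517.6562 V


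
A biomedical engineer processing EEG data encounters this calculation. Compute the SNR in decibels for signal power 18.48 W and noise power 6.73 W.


SNR in decibels:
SNR = 10 * log10(Ps / Pn)
    = 10 * log10(18.48 / 6.73)
    = 10 * log10(2.7459)
    = 10 * 0.4387
    = 4.39 dB

4.39 dB


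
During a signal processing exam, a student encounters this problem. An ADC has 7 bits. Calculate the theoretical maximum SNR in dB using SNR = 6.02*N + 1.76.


Theoretical SNR for a full-scale sinusoid:
SNR = 6.02 * N + 1.76
    = 6.02 * 7 + 1.76
    = 42.14 + 1.76
    = 43.9 dB

43.9 dB


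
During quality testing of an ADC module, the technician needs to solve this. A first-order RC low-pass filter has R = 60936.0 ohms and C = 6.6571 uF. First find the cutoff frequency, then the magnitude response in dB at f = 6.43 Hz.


Step 1 — cutoff frequency:
fc = 1 / (2*pi*R*C)
C = 6.6571 uF = 6.6571e-06 F
fc = 1 / (2*pi*60936.0*6.6571e-06)
   = 0.392339 Hz

Step 2 — magnitude at f = 6.43 Hz:
|H(f)| = 1 / sqrt(1 + (f/fc)^2)
f/fc = 6.43 / 0.392339 = 16.388888
|H| = 1 / sqrt(1 + 268.59565) = 0.0609037
|H|_dB = 20*log10(0.0609037) = -24.31 dB

fc = 0.392339 Hz; |H(6.43 Hz)| = -24.31 dB


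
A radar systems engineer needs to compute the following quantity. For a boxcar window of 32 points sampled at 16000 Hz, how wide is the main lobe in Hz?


Main lobe width for a rectangular window:
Width = 2 * fs / N
      = 2 * 16000 / 32
      = 32000 / 32
      = 1000.0 Hz

1000.0 Hz


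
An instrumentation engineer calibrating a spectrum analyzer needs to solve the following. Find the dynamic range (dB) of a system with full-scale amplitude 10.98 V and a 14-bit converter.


Dynamic range from full-scale to LSB:
V_min = V_max / 2^bits = 10.98 / 2^14
DR = 20 * log10(V_max / V_min)
   = 20 * log10(2^14)
   = 20 * 14 * log10(2)
   = 84.29 dB

84.29 dB


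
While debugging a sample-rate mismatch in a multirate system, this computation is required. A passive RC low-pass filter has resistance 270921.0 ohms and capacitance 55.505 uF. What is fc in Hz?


Cutoff frequency of a first-order RC filter:
fc = 1 / (2 * pi * R * C)
C = 55.505 uF = 5.5505e-05 F
fc = 1 / (2 * pi * 270921.0 * 5.5505e-05)
   = 1 / 94.483211220888
   = 0.010584 Hz

0.010584 Hz


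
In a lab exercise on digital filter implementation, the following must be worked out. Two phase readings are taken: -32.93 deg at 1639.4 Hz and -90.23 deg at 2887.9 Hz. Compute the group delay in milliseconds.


Group delay from phase difference:
tau = -d(phi)/d(omega)
d(phi) = -57.3 deg = -1.000074 rad
d(omega) = 2*pi*(2887.9 - 1639.4) = 7844.5569 rad/s
tau = -(-1.000074) / 7844.5569
    = 0.1275 ms

0.1275 ms


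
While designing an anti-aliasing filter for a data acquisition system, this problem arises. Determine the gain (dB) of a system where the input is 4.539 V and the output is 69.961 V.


Voltage gain in dB:
G = 20 * log10(Vout / Vin)
  = 20 * log10(69.961 / 4.539)
  = 20 * log10(15.413307)
  = 20 * 1.187896
  = 23.76 dB

23.76 dB


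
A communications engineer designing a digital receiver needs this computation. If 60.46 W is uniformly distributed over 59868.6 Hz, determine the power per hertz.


Power spectral density:
PSD = P / BW
    = 60.46 / 59868.6
    = 0.00100988 W/Hz

0.00100988 W/Hz


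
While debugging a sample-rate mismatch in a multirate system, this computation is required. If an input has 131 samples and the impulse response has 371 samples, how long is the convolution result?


Linear convolution output length:
L = N + M - 1
  = 131 + 371 - 1
  = 501 samples

501


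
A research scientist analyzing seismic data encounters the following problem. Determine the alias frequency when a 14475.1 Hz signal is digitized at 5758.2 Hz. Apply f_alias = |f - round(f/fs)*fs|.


Compute the nearest integer multiple of fs to the signal:
n = round(14475.1 / 5758.2) = 3
f_alias = |14475.1 - 3 * 5758.2|
        = |14475.1 - 17274.6|
        = 2799.5 Hz

2799.5


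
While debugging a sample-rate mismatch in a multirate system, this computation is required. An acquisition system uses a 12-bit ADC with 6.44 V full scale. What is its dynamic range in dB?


Dynamic range from full-scale to LSB:
V_min = V_max / 2^bits = 6.44 / 2^12
DR = 20 * log10(V_max / V_min)
   = 20 * log10(2^12)
   = 20 * 12 * log10(2)
   = 72.25 dB

72.25 dB


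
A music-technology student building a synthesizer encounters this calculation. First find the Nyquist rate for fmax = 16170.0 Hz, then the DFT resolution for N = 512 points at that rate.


Step 1 — Nyquist sampling rate:
fs = 2 * fmax = 2 * 16170.0 = 32340.0 Hz

Step 2 — DFT bin spacing:
df = fs / N = 32340.0 / 512 = 63.1641 Hz

63.1641 Hz


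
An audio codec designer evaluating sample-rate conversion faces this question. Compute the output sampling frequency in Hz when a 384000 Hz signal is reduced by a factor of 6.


Decimation reduces the sample rate:
fs_out = fs_in / M
       = 384000 / 6
       = 64000.0 Hz

64000.0 Hz


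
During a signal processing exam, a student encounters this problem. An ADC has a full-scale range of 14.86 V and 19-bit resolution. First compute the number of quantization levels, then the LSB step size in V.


Step 1 — number of quantization levels:
L = 2^N = 2^19 = 524288

Step 2 — LSB step size:
delta = Vfs / L
      = 14.86 / 524288
      = 2.834e-05 V

Levels = 524288; step size = 2.834e-05 V


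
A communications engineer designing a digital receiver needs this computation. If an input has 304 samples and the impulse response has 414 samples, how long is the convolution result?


Linear convolution output length:
L = N + M - 1
  = 304 + 414 - 1
  = 717 samples

717


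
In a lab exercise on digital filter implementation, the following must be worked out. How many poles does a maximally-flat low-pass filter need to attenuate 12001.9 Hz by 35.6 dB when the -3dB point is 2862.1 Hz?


Butterworth filter order formula:
n = log10(10^(A/10) - 1) / (2 * log10(f_stop/f_pass))
10^(35.6/10) - 1 = 3629.7805
f_stop/f_pass = 12001.9 / 2862.1 = 4.1934
n = 2.859 -> ceil = 3

3


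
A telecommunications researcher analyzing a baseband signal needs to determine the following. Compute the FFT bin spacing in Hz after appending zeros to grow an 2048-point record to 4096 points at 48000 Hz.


Frequency resolution after zero-padding:
N_padded = 2048 * 2 = 4096
df = fs / N_padded
   = 48000 / 4096
   = 11.7188 Hz

11.7188 Hz


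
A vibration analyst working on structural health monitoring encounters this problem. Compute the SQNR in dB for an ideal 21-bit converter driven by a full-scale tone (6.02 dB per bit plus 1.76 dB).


Theoretical SNR for a full-scale sinusoid:
SNR = 6.02 * N + 1.76
    = 6.02 * 21 + 1.76
    = 126.42 + 1.76
    = 128.18 dB

128.18 dB


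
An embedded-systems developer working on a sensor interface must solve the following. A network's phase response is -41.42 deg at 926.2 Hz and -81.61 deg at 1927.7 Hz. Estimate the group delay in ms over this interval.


Group delay from phase difference:
tau = -d(phi)/d(omega)
d(phi) = -40.19 deg = -0.701448 rad
d(omega) = 2*pi*(1927.7 - 926.2) = 6292.6101 rad/s
tau = -(-0.701448) / 6292.6101
    = 0.1115 ms

0.1115 ms


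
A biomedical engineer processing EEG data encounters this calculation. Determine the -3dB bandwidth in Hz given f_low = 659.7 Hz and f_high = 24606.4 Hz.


Bandwidth is the difference of -3dB frequencies:
BW = f_high - f_low
   = 24606.4 - 659.7
   = 23946.7 Hz

23946.7 Hz


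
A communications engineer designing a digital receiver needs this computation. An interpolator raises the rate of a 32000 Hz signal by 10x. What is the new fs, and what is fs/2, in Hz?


Step 1 — output sample rate after interpolation by L:
fs_out = L * fs_in = 10 * 32000 = 320000 Hz

Step 2 — Nyquist frequency of the output stream:
f_Nyq = fs_out / 2 = 320000 / 2 = 160000.0 Hz

fs_out = 320000 Hz; f_Nyquist = 160000.0 Hz


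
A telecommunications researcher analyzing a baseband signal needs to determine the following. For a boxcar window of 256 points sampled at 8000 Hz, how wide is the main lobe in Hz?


Main lobe width for a rectangular window:
Width = 2 * fs / N
      = 2 * 8000 / 256
      = 16000 / 256
      = 62.5 Hz

62.5 Hz


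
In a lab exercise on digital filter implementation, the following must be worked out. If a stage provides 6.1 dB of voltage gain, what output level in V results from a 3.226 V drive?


Output voltage from dB gain:
V_out = V_in * 10^(gain_dB / 20)
      = 3.226 * 10^(6.1 / 20)
      = 3.226 * 2.018366
      = 6.5112 V

6.5112 V


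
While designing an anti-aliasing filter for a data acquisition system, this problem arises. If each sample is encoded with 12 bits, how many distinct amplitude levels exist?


Number of quantization levels = 2^N
= 2^12
= 4096

4096


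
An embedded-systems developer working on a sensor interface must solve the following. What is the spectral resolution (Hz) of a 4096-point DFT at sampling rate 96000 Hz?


DFT frequency resolution:
df = fs / N
   = 96000 / 4096
   = 23.4375 Hz

23.4375 Hz


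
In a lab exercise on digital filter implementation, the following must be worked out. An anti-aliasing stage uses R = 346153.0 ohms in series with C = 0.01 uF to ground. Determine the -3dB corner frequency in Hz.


Cutoff frequency of a first-order RC filter:
fc = 1 / (2 * pi * R * C)
C = 0.01 uF = 1e-08 F
fc = 1 / (2 * pi * 346153.0 * 1e-08)
   = 1 / 0.021749434436361
   = 45.978207 Hz

45.978207 Hz


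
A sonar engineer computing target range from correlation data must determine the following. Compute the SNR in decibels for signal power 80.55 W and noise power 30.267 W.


SNR in decibels:
SNR = 10 * log10(Ps / Pn)
    = 10 * log10(80.55 / 30.267)
    = 10 * log10(2.6613)
    = 10 * 0.4251
    = 4.25 dB

4.25 dB


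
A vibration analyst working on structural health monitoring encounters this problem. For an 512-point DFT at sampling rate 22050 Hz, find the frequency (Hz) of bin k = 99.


Frequency of DFT bin k:
f_k = k * fs / N
    = 99 * 22050 / 512
    = 2182950 / 512
    = 4263.574 Hz

4263.574 Hz


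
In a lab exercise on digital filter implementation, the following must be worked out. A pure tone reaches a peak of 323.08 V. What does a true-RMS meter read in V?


RMS voltage for a sinusoidal waveform:
V_rms = V_peak / sqrt(2)
      = 323.08 / 1.414214
      = 228.452 V

228.452 V


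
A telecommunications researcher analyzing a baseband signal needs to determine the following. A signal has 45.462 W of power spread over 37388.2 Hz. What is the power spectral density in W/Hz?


Power spectral density:
PSD = P / BW
    = 45.462 / 37388.2
    = 0.00121595 W/Hz

0.00121595 W/Hz


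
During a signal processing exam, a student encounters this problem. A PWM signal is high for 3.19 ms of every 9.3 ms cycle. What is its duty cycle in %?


Duty cycle as a percentage:
DC = (t_on / T) * 100
   = (3.19 / 9.3) * 100
   = 0.343011 * 100
   = 34.3 %

34.3 %


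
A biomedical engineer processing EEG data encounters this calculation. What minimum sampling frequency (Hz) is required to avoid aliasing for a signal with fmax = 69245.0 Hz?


The Nyquist rate is twice the maximum frequency component.
fs_min = 2 * fmax
      = 2 * 69245.0
      = 138490.0 Hz

138490.0


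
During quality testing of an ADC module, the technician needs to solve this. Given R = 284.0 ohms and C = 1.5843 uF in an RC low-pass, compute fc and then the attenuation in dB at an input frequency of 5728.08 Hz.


Step 1 — cutoff frequency:
fc = 1 / (2*pi*R*C)
C = 1.5843 uF = 1.5843e-06 F
fc = 1 / (2*pi*284.0*1.5843e-06)
   = 353.724 Hz

Step 2 — magnitude at f = 5728.08 Hz:
|H(f)| = 1 / sqrt(1 + (f/fc)^2)
f/fc = 5728.08 / 353.724 = 16.193643
|H| = 1 / sqrt(1 + 262.234074) = 0.0616352
|H|_dB = 20*log10(0.0616352) = -24.2 dB

fc = 353.724 Hz; |H(5728.08 Hz)| = -24.2 dB


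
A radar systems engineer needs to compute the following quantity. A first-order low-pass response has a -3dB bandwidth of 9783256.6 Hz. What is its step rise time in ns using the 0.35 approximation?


Rise time from bandwidth relationship:
tr = 0.35 / BW
   = 0.35 / 9783256.6
   = 3.577540836e-08 s
   = 35.7754 ns

35.7754 ns


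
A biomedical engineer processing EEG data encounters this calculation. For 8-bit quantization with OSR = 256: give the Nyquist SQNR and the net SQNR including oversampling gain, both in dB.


Step 1 — baseline SQNR at Nyquist:
SQNR_base = 6.02*N + 1.76
          = 6.02*8 + 1.76
          = 49.92 dB

Step 2 — oversampling processing gain:
G = 10*log10(OSR) = 10*log10(256) = 24.08 dB

Step 3 — total:
SQNR_total = 49.92 + 24.08 = 74.0 dB

Base SQNR = 49.92 dB; oversampled SQNR = 74.0 dB


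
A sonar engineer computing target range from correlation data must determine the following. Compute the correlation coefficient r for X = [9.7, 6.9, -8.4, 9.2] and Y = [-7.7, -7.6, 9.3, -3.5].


Pearson correlation coefficient (population):
r = cov(X,Y) / (std(X) * std(Y))
Mean X = 4.35, Mean Y = -2.375
Cov(X,Y) = -49.03125
Std(X) = 7.436565, Std(Y) = 6.950315
r = -0.9486

-0.9486


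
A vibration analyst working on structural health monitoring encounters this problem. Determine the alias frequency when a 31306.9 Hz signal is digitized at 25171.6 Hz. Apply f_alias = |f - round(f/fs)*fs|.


Compute the nearest integer multiple of fs to the signal:
n = round(31306.9 / 25171.6) = 1
f_alias = |31306.9 - 1 * 25171.6|
        = |31306.9 - 25171.6|
        = 6135.3 Hz

6135.3


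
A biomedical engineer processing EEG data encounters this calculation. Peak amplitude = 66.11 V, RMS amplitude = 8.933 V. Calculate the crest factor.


Crest factor is the ratio of peak to RMS:
CF = V_peak / V_rms
   = 66.11 / 8.933
   = 7.4006

7.4006


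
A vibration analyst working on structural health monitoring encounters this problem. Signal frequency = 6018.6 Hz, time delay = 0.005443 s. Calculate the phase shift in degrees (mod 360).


Phase shift from frequency and time delay:
phi = 360 * f * t_delay
    = 360 * 6018.6 * 0.005443
    = 11793.33 degrees
    mod 360 = 273.33 degrees

273.33 degrees


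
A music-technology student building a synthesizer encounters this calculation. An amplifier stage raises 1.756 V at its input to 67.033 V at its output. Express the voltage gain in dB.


Voltage gain in dB:
G = 20 * log10(Vout / Vin)
  = 20 * log10(67.033 / 1.756)
  = 20 * log10(38.17369)
  = 20 * 1.581764
  = 31.64 dB

31.64 dB


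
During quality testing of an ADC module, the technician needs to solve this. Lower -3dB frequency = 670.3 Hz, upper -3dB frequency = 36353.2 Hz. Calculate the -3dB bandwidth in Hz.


Bandwidth is the difference of -3dB frequencies:
BW = f_high - f_low
   = 36353.2 - 670.3
   = 35682.9 Hz

35682.9 Hz


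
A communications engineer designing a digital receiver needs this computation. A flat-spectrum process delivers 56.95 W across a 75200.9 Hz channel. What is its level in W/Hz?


Power spectral density:
PSD = P / BW
    = 56.95 / 75200.9
    = 0.0007573 W/Hz

0.0007573 W/Hz


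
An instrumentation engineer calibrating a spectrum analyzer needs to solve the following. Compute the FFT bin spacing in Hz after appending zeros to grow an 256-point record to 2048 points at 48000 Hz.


Frequency resolution after zero-padding:
N_padded = 256 * 8 = 2048
df = fs / N_padded
   = 48000 / 2048
   = 23.4375 Hz

23.4375 Hz


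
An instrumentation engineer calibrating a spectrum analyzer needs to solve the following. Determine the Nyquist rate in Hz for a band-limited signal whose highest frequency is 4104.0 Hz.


The Nyquist rate is twice the maximum frequency component.
fs_min = 2 * fmax
      = 2 * 4104.0
      = 8208.0 Hz

8208.0


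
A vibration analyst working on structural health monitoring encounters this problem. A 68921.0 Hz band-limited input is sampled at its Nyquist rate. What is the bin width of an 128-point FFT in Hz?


Step 1 — Nyquist sampling rate:
fs = 2 * fmax = 2 * 68921.0 = 137842.0 Hz

Step 2 — DFT bin spacing:
df = fs / N = 137842.0 / 128 = 1076.8906 Hz

1076.8906 Hz


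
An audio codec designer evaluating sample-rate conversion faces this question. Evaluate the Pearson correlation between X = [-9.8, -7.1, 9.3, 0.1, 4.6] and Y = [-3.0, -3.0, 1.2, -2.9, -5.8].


Pearson correlation coefficient (population):
r = cov(X,Y) / (std(X) * std(Y))
Mean X = -0.58, Mean Y = -2.7
Cov(X,Y) = 5.412
Std(X) = 7.105322, Std(Y) = 2.237856
r = 0.3404

0.3404


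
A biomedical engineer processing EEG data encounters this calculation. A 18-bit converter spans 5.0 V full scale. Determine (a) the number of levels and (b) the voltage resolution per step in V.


Step 1 — number of quantization levels:
L = 2^N = 2^18 = 262144

Step 2 — LSB step size:
delta = Vfs / L
      = 5.0 / 262144
      = 1.907e-05 V

Levels = 262144; step size = 1.907e-05 V


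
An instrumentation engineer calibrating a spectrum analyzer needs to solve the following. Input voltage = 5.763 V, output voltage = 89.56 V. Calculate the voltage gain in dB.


Voltage gain in dB:
G = 20 * log10(Vout / Vin)
  = 20 * log10(89.56 / 5.763)
  = 20 * log10(15.540517)
  = 20 * 1.191465
  = 23.83 dB

23.83 dB


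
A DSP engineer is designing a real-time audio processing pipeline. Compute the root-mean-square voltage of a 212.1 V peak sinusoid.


RMS voltage for a sinusoidal waveform:
V_rms = V_peak / sqrt(2)
      = 212.1 / 1.414214
      = 149.977 V

149.977 V


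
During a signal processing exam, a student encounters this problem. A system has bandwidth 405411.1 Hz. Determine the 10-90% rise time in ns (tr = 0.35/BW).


Rise time from bandwidth relationship:
tr = 0.35 / BW
   = 0.35 / 405411.1
   = 8.633212065e-07 s
   = 863.3212 ns

863.3212 ns


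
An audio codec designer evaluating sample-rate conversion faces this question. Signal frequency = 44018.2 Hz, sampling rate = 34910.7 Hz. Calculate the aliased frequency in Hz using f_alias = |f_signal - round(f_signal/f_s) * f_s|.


Compute the nearest integer multiple of fs to the signal:
n = round(44018.2 / 34910.7) = 1
f_alias = |44018.2 - 1 * 34910.7|
        = |44018.2 - 34910.7|
        = 9107.5 Hz

9107.5


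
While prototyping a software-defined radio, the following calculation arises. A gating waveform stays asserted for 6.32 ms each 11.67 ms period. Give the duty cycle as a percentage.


Duty cycle as a percentage:
DC = (t_on / T) * 100
   = (6.32 / 11.67) * 100
   = 0.54156 * 100
   = 54.16 %

54.16 %


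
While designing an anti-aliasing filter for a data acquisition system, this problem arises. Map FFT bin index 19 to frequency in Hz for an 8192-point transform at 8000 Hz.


Frequency of DFT bin k:
f_k = k * fs / N
    = 19 * 8000 / 8192
    = 152000 / 8192
    = 18.555 Hz

18.555 Hz


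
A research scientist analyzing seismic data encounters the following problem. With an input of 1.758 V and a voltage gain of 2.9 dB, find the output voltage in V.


Output voltage from dB gain:
V_out = V_in * 10^(gain_dB / 20)
      = 1.758 * 10^(2.9 / 20)
      = 1.758 * 1.396368
      = 2.4548 V

2.4548 V


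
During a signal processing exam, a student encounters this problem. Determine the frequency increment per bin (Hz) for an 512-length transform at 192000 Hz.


DFT frequency resolution:
df = fs / N
   = 192000 / 512
   = 375.0 Hz

375.0 Hz


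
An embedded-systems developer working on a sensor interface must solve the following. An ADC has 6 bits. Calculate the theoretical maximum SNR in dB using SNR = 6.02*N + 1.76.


Theoretical SNR for a full-scale sinusoid:
SNR = 6.02 * N + 1.76
    = 6.02 * 6 + 1.76
    = 36.12 + 1.76
    = 37.88 dB

37.88 dB


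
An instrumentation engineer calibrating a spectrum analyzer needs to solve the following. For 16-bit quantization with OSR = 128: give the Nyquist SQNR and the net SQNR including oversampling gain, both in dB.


Step 1 — baseline SQNR at Nyquist:
SQNR_base = 6.02*N + 1.76
          = 6.02*16 + 1.76
          = 98.08 dB

Step 2 — oversampling processing gain:
G = 10*log10(OSR) = 10*log10(128) = 21.07 dB

Step 3 — total:
SQNR_total = 98.08 + 21.07 = 119.15 dB

Base SQNR = 98.08 dB; oversampled SQNR = 119.15 dB


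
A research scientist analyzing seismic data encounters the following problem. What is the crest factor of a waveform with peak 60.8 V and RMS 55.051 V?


Crest factor is the ratio of peak to RMS:
CF = V_peak / V_rms
   = 60.8 / 55.051
   = 1.1044

1.1044


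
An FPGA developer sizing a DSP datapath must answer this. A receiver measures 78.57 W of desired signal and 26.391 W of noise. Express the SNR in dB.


SNR in decibels:
SNR = 10 * log10(Ps / Pn)
    = 10 * log10(78.57 / 26.391)
    = 10 * log10(2.9772)
    = 10 * 0.4738
    = 4.74 dB

4.74 dB


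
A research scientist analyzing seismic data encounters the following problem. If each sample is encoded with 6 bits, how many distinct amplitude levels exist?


Number of quantization levels = 2^N
= 2^6
= 64

64


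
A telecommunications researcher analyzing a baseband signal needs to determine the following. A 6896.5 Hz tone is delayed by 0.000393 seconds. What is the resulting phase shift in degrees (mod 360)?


Phase shift from frequency and time delay:
phi = 360 * f * t_delay
    = 360 * 6896.5 * 0.000393
    = 975.72 degrees
    mod 360 = 255.72 degrees

255.72 degrees


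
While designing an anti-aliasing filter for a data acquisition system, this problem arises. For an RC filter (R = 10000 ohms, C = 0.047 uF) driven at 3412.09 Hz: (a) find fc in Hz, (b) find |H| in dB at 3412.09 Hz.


Step 1 — cutoff frequency:
fc = 1 / (2*pi*R*C)
C = 0.047 uF = 4.7e-08 F
fc = 1 / (2*pi*10000*4.7e-08)
   = 338.628 Hz

Step 2 — magnitude at f = 3412.09 Hz:
|H(f)| = 1 / sqrt(1 + (f/fc)^2)
f/fc = 3412.09 / 338.628 = 10.076219
|H| = 1 / sqrt(1 + 101.530189) = 0.0987584
|H|_dB = 20*log10(0.0987584) = -20.11 dB

fc = 338.628 Hz; |H(3412.09 Hz)| = -20.11 dB


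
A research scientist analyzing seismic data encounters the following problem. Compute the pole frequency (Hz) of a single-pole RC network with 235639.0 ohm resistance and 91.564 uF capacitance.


Cutoff frequency of a first-order RC filter:
fc = 1 / (2 * pi * R * C)
C = 91.564 uF = 9.1564e-05 F
fc = 1 / (2 * pi * 235639.0 * 9.1564e-05)
   = 1 / 135.56631655193
   = 0.007376 Hz

0.007376 Hz


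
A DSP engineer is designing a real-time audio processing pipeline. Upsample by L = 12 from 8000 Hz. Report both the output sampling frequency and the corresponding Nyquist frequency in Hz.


Step 1 — output sample rate after interpolation by L:
fs_out = L * fs_in = 12 * 8000 = 96000 Hz

Step 2 — Nyquist frequency of the output stream:
f_Nyq = fs_out / 2 = 96000 / 2 = 48000.0 Hz

fs_out = 96000 Hz; f_Nyquist = 48000.0 Hz


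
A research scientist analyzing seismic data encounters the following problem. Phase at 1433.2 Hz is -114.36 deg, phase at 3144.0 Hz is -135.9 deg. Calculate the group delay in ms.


Group delay from phase difference:
tau = -d(phi)/d(omega)
d(phi) = -21.54 deg = -0.375944 rad
d(omega) = 2*pi*(3144.0 - 1433.2) = 10749.2734 rad/s
tau = -(-0.375944) / 10749.2734
    = 0.035 ms

0.035 ms


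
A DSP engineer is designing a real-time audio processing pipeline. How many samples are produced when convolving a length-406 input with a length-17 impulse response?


Linear convolution output length:
L = N + M - 1
  = 406 + 17 - 1
  = 422 samples

422


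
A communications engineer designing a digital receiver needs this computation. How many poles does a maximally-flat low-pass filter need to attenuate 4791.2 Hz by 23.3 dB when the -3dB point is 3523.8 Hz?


Butterworth filter order formula:
n = log10(10^(A/10) - 1) / (2 * log10(f_stop/f_pass))
10^(23.3/10) - 1 = 212.7962
f_stop/f_pass = 4791.2 / 3523.8 = 1.3597
n = 8.7233 -> ceil = 9

9


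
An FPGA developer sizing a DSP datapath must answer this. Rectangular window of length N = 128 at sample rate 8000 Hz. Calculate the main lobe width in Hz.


Main lobe width for a rectangular window:
Width = 2 * fs / N
      = 2 * 8000 / 128
      = 16000 / 128
      = 125.0 Hz

125.0 Hz


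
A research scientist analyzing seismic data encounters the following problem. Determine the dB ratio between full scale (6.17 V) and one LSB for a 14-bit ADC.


Dynamic range from full-scale to LSB:
V_min = V_max / 2^bits = 6.17 / 2^14
DR = 20 * log10(V_max / V_min)
   = 20 * log10(2^14)
   = 20 * 14 * log10(2)
   = 84.29 dB

84.29 dB


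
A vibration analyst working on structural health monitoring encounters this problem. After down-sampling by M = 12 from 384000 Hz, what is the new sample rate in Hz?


Decimation reduces the sample rate:
fs_out = fs_in / M
       = 384000 / 12
       = 32000.0 Hz

32000.0 Hz


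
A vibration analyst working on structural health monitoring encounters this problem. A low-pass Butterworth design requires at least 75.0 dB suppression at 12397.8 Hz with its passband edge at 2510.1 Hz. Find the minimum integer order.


Butterworth filter order formula:
n = log10(10^(A/10) - 1) / (2 * log10(f_stop/f_pass))
10^(75.0/10) - 1 = 31622775.6017
f_stop/f_pass = 12397.8 / 2510.1 = 4.9392
n = 5.4062 -> ceil = 6

6


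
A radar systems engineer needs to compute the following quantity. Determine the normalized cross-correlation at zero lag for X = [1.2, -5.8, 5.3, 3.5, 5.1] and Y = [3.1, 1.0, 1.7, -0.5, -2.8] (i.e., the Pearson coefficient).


Pearson correlation coefficient (population):
r = cov(X,Y) / (std(X) * std(Y))
Mean X = 1.86, Mean Y = 0.5
Cov(X,Y) = -2.75
Std(X) = 4.102, Std(Y) = 2.016928
r = -0.3324

-0.3324


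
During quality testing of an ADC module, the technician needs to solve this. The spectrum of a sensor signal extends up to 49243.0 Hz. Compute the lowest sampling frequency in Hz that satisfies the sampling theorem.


The Nyquist rate is twice the maximum frequency component.
fs_min = 2 * fmax
      = 2 * 49243.0
      = 98486.0 Hz

98486.0


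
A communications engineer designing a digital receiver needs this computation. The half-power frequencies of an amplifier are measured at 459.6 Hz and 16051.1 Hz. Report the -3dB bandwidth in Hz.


Bandwidth is the difference of -3dB frequencies:
BW = f_high - f_low
   = 16051.1 - 459.6
   = 15591.5 Hz

15591.5 Hz


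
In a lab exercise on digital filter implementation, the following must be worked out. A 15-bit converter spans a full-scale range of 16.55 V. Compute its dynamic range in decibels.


Dynamic range from full-scale to LSB:
V_min = V_max / 2^bits = 16.55 / 2^15
DR = 20 * log10(V_max / V_min)
   = 20 * log10(2^15)
   = 20 * 15 * log10(2)
   = 90.31 dB

90.31 dB


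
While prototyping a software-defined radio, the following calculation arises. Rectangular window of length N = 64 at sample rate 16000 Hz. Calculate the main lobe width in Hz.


Main lobe width for a rectangular window:
Width = 2 * fs / N
      = 2 * 16000 / 64
      = 32000 / 64
      = 500.0 Hz

500.0 Hz


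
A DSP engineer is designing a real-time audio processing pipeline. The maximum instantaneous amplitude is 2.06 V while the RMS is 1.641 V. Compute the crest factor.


Crest factor is the ratio of peak to RMS:
CF = V_peak / V_rms
   = 2.06 / 1.641
   = 1.2553

1.2553


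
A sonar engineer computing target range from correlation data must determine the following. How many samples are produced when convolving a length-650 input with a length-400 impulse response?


Linear convolution output length:
L = N + M - 1
  = 650 + 400 - 1
  = 1049 samples

1049


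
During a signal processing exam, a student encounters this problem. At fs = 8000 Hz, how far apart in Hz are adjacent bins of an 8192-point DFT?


DFT frequency resolution:
df = fs / N
   = 8000 / 8192
   = 0.9766 Hz

0.9766 Hz


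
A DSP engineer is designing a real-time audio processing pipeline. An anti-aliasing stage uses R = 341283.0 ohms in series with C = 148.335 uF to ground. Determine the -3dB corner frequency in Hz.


Cutoff frequency of a first-order RC filter:
fc = 1 / (2 * pi * R * C)
C = 148.335 uF = 0.000148335 F
fc = 1 / (2 * pi * 341283.0 * 0.000148335)
   = 1 / 318.08131636709
   = 0.003144 Hz

0.003144 Hz


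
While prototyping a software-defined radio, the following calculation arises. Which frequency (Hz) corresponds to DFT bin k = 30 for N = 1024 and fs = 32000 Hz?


Frequency of DFT bin k:
f_k = k * fs / N
    = 30 * 32000 / 1024
    = 960000 / 1024
    = 937.5 Hz

937.5 Hz


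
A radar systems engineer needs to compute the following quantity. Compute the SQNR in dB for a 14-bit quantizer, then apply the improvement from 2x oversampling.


Step 1 — baseline SQNR at Nyquist:
SQNR_base = 6.02*N + 1.76
          = 6.02*14 + 1.76
          = 86.04 dB

Step 2 — oversampling processing gain:
G = 10*log10(OSR) = 10*log10(2) = 3.01 dB

Step 3 — total:
SQNR_total = 86.04 + 3.01 = 89.05 dB

Base SQNR = 86.04 dB; oversampled SQNR = 89.05 dB


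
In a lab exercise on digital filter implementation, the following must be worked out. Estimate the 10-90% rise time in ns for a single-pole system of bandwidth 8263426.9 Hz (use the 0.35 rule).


Rise time from bandwidth relationship:
tr = 0.35 / BW
   = 0.35 / 8263426.9
   = 4.235530903e-08 s
   = 42.3553 ns

42.3553 ns


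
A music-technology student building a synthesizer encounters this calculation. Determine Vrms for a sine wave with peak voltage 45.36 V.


RMS voltage for a sinusoidal waveform:
V_rms = V_peak / sqrt(2)
      = 45.36 / 1.414214
      = 32.074 V

32.074 V


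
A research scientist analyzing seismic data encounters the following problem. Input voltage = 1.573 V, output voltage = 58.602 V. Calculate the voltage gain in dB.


Voltage gain in dB:
G = 20 * log10(Vout / Vin)
  = 20 * log10(58.602 / 1.573)
  = 20 * log10(37.254927)
  = 20 * 1.571184
  = 31.42 dB

31.42 dB


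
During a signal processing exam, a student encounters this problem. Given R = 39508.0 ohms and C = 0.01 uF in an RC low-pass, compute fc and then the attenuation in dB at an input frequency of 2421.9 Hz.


Step 1 — cutoff frequency:
fc = 1 / (2*pi*R*C)
C = 0.01 uF = 1e-08 F
fc = 1 / (2*pi*39508.0*1e-08)
   = 402.842 Hz

Step 2 — magnitude at f = 2421.9 Hz:
|H(f)| = 1 / sqrt(1 + (f/fc)^2)
f/fc = 2421.9 / 402.842 = 6.012034
|H| = 1 / sqrt(1 + 36.144553) = 0.1640788
|H|_dB = 20*log10(0.1640788) = -15.7 dB

fc = 402.842 Hz; |H(2421.9 Hz)| = -15.7 dB


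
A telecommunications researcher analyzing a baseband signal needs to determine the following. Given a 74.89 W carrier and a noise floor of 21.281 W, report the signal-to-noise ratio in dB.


SNR in decibels:
SNR = 10 * log10(Ps / Pn)
    = 10 * log10(74.89 / 21.281)
    = 10 * log10(3.5191)
    = 10 * 0.5464
    = 5.46 dB

5.46 dB


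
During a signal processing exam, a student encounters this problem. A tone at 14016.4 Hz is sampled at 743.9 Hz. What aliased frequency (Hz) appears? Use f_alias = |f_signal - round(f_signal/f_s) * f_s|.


Compute the nearest integer multiple of fs to the signal:
n = round(14016.4 / 743.9) = 19
f_alias = |14016.4 - 19 * 743.9|
        = |14016.4 - 14134.1|
        = 117.7 Hz

117.7


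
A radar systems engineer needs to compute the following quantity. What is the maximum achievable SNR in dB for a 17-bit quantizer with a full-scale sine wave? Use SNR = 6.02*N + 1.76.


Theoretical SNR for a full-scale sinusoid:
SNR = 6.02 * N + 1.76
    = 6.02 * 17 + 1.76
    = 102.34 + 1.76
    = 104.1 dB

104.1 dB


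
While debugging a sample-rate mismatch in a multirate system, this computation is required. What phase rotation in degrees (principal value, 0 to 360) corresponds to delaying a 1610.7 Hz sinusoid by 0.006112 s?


Phase shift from frequency and time delay:
phi = 360 * f * t_delay
    = 360 * 1610.7 * 0.006112
    = 3544.06 degrees
    mod 360 = 304.06 degrees

304.06 degrees


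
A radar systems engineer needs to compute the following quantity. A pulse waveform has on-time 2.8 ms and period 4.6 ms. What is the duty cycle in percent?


Duty cycle as a percentage:
DC = (t_on / T) * 100
   = (2.8 / 4.6) * 100
   = 0.608696 * 100
   = 60.87 %

60.87 %


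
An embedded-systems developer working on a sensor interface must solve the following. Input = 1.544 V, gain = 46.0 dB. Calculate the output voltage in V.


Output voltage from dB gain:
V_out = V_in * 10^(gain_dB / 20)
      = 1.544 * 10^(46.0 / 20)
      = 1.544 * 199.526231
      = 308.0685 V

308.0685 V
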